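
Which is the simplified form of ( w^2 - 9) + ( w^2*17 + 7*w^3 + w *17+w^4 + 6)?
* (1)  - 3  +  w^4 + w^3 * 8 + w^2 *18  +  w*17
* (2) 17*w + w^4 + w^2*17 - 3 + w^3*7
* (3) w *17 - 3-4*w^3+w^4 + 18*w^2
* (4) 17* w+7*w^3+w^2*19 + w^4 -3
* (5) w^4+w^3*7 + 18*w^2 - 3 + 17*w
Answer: 5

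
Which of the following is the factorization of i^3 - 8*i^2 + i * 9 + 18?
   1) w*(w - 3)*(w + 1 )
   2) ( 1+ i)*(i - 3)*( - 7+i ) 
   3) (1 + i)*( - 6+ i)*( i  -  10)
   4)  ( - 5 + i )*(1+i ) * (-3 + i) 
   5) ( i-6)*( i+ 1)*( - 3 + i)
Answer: 5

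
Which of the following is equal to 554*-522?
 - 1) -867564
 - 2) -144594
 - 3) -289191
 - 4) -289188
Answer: 4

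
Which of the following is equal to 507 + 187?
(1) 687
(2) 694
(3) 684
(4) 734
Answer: 2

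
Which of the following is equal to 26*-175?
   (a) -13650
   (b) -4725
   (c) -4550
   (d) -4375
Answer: c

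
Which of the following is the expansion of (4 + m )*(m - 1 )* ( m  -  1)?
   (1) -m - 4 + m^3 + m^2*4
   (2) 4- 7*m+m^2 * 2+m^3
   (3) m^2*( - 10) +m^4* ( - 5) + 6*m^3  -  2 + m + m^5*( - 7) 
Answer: 2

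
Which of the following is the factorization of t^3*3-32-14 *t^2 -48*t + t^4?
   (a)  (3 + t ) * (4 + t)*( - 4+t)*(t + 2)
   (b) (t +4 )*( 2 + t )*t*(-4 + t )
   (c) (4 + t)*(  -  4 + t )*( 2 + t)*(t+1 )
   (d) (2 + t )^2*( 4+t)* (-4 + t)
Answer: c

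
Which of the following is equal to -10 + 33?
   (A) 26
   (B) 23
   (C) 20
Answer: B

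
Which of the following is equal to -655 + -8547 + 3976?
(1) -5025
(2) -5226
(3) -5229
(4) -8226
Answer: 2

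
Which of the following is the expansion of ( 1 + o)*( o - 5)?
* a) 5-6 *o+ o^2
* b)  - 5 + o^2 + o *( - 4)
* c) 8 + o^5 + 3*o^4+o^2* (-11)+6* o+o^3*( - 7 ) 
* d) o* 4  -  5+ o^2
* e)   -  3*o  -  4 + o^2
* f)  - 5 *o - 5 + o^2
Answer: b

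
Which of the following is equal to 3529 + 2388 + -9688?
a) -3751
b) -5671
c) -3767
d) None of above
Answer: d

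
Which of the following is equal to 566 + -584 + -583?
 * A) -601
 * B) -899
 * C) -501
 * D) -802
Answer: A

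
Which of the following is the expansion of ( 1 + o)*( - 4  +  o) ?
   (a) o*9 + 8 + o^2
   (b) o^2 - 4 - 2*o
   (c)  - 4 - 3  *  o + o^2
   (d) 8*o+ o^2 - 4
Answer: c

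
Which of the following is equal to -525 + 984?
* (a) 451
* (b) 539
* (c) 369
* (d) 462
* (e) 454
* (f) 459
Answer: f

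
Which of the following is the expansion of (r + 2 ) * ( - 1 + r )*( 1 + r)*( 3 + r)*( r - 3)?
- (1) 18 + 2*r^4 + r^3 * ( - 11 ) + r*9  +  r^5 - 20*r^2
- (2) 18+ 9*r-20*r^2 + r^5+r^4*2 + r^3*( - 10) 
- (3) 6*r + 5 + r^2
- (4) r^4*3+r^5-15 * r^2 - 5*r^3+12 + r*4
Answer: 2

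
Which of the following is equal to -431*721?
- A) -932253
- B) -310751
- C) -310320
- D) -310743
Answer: B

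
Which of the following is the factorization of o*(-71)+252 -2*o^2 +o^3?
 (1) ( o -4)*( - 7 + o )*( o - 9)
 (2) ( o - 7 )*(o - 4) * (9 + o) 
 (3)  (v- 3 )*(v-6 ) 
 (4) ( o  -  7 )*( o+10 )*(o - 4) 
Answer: 2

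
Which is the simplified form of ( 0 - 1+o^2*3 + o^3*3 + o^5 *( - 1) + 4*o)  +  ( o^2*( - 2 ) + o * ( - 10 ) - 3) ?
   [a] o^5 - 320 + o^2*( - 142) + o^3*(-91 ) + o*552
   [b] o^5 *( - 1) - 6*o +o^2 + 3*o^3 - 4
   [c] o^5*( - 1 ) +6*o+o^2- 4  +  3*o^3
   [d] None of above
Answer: b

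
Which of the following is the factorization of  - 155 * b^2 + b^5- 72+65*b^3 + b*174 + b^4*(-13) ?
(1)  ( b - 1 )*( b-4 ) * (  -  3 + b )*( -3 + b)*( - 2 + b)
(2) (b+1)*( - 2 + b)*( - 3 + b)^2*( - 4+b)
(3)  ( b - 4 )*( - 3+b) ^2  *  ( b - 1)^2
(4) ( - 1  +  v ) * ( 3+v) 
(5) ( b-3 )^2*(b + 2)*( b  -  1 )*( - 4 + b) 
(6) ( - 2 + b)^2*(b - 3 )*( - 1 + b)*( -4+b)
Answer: 1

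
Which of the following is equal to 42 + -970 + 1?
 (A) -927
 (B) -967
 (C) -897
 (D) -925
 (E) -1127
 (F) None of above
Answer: A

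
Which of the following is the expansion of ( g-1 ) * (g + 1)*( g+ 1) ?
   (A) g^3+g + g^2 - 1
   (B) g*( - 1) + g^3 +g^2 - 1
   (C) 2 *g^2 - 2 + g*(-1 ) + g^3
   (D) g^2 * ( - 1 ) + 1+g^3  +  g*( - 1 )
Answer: B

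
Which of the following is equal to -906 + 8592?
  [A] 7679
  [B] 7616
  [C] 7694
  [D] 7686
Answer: D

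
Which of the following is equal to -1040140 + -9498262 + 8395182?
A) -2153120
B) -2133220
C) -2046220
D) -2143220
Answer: D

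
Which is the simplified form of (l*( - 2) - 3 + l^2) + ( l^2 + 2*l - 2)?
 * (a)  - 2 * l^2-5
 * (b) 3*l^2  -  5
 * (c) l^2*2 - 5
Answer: c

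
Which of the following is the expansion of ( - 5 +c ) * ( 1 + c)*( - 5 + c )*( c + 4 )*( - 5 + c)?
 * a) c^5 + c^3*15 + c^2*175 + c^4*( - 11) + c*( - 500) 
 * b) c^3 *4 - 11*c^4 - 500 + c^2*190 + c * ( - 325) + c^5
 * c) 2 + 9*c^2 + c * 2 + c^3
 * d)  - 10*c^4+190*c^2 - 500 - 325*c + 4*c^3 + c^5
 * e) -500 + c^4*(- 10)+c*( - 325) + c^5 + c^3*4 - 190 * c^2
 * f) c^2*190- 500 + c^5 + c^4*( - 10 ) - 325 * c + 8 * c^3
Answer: d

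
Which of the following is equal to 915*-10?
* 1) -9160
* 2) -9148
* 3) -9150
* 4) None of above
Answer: 3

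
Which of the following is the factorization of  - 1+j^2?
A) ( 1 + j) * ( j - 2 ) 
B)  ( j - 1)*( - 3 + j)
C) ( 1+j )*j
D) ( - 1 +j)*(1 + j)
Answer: D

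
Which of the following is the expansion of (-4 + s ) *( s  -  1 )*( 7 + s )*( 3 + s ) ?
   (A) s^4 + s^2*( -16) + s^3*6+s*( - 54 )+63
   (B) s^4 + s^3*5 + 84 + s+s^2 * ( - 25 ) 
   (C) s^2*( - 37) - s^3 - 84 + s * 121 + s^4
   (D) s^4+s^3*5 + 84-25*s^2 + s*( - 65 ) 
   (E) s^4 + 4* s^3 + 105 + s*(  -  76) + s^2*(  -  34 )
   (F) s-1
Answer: D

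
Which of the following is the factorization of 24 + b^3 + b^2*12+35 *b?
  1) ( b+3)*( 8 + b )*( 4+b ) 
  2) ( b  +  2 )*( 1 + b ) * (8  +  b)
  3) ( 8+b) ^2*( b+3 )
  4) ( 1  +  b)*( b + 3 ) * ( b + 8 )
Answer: 4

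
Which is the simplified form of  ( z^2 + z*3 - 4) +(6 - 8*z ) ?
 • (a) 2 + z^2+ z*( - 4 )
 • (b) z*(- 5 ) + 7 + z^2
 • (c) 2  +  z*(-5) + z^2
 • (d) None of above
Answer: c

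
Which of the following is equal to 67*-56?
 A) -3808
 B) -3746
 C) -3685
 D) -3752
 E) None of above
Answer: D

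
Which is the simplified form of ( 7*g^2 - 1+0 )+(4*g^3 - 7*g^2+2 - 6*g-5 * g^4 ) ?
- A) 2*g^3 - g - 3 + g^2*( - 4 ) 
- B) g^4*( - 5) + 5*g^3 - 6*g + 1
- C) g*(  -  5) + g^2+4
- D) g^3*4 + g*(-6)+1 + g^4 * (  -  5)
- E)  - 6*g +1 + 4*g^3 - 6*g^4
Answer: D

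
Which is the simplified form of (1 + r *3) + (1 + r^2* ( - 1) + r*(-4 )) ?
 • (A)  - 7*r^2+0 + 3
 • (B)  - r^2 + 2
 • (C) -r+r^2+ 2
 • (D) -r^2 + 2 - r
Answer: D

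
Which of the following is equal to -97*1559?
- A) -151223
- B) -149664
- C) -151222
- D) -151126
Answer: A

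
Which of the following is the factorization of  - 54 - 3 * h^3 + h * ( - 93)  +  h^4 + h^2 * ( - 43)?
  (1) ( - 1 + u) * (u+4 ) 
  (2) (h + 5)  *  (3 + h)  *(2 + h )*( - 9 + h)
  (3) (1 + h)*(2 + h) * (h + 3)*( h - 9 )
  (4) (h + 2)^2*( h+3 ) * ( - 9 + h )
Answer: 3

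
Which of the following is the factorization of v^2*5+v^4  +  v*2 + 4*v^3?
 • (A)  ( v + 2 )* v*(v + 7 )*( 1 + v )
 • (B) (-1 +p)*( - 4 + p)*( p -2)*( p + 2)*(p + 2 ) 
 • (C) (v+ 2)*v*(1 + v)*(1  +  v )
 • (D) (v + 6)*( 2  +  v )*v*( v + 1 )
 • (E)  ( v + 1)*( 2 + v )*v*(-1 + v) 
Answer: C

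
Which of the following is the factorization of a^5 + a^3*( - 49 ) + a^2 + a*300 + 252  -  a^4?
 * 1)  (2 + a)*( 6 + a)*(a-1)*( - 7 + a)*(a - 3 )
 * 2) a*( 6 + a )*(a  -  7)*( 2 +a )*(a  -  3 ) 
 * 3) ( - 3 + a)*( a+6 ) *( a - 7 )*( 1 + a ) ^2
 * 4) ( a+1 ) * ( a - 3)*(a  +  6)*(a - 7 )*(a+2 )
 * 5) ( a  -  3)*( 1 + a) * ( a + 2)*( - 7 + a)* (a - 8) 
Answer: 4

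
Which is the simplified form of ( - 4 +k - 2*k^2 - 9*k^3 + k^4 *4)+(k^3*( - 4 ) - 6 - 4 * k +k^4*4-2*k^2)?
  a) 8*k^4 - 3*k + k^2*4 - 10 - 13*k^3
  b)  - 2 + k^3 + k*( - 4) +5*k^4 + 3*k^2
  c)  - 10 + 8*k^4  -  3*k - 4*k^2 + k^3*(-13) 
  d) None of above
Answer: c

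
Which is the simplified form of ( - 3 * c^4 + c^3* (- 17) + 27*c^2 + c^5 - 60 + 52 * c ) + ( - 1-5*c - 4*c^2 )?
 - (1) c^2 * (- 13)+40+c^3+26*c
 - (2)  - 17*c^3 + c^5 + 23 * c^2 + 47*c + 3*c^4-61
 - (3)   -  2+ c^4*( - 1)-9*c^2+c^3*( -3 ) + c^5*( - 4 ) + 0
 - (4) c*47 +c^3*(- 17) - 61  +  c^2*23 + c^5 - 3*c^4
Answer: 4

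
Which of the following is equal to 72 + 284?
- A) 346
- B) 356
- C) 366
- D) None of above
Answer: B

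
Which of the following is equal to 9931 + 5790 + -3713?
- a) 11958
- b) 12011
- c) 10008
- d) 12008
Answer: d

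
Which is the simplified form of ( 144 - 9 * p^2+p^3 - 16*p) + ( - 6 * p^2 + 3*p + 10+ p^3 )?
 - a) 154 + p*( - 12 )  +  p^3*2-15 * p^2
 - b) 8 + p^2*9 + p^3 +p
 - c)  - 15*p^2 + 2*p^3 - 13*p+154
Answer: c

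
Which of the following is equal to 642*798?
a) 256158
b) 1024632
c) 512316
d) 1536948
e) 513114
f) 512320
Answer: c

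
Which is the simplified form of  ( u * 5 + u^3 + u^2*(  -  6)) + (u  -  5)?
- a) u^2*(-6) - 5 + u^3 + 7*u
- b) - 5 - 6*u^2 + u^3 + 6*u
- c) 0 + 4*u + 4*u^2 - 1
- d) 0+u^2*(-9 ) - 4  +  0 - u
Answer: b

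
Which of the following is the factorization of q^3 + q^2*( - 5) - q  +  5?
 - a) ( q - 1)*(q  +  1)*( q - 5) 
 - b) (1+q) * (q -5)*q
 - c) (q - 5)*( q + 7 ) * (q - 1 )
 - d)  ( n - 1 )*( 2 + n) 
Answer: a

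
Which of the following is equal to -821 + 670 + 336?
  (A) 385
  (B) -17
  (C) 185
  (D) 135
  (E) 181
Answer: C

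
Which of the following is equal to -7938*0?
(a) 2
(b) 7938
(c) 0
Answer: c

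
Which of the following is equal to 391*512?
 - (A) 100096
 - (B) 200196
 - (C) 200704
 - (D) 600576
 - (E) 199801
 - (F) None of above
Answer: F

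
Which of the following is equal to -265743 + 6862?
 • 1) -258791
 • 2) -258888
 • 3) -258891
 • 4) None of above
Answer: 4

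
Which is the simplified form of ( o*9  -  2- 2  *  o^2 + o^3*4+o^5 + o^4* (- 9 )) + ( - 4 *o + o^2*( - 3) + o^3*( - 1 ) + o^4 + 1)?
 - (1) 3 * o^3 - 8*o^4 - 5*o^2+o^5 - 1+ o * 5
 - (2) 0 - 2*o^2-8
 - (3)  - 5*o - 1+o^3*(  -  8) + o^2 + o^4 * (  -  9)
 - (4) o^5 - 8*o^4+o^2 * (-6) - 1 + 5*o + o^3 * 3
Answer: 1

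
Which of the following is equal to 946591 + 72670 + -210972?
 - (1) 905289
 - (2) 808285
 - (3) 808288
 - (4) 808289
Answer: 4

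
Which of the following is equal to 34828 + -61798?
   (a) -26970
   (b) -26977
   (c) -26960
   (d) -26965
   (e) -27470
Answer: a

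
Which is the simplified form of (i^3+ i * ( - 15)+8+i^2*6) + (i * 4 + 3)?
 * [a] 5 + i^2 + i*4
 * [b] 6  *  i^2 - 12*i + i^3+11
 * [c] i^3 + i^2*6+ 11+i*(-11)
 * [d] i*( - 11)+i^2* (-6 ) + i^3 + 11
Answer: c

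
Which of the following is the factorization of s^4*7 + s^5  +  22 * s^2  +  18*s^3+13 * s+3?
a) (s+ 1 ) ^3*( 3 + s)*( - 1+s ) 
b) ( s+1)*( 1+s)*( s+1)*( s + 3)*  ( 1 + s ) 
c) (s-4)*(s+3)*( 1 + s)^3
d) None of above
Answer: b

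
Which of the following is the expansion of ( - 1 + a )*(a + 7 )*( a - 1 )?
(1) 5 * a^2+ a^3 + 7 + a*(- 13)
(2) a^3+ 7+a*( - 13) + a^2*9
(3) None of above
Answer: 1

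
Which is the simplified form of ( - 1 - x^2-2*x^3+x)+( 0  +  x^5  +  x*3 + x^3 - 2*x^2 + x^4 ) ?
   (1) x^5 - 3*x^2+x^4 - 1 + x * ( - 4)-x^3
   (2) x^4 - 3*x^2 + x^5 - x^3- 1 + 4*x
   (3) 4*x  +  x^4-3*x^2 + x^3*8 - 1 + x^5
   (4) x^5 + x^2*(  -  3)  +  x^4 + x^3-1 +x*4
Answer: 2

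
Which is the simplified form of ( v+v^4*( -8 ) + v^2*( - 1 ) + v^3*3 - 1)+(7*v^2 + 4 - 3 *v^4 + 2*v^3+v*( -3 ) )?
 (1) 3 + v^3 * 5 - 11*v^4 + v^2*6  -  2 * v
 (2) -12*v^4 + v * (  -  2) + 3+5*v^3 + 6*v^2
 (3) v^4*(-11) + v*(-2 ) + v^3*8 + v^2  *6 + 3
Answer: 1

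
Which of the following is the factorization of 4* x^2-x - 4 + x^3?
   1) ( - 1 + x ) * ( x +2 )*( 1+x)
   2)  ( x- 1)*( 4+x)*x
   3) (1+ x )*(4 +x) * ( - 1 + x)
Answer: 3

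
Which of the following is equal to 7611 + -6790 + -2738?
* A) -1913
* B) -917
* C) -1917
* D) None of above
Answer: C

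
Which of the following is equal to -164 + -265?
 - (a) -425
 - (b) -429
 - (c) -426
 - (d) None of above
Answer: b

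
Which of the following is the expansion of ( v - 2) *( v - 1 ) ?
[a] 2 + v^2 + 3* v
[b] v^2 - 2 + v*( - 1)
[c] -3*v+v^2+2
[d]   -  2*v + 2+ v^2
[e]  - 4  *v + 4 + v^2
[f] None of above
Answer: c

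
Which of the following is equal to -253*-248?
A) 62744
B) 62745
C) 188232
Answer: A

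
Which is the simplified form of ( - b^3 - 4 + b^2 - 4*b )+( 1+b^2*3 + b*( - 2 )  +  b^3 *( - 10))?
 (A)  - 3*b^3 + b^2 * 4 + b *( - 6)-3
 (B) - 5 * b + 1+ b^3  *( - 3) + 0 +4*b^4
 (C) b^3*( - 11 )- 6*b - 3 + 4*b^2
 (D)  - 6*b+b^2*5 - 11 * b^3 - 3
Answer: C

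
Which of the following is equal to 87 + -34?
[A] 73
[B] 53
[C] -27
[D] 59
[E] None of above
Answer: B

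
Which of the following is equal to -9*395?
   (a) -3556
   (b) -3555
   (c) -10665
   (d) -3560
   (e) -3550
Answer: b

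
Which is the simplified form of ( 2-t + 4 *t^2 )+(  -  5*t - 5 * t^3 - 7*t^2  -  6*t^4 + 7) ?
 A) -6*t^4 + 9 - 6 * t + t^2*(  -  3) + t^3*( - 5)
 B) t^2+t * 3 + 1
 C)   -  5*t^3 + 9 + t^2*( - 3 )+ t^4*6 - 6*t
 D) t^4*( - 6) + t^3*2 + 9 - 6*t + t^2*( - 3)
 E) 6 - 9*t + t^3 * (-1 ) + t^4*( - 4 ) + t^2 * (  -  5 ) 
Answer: A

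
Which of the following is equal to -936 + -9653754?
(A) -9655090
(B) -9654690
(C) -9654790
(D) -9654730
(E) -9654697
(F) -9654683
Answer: B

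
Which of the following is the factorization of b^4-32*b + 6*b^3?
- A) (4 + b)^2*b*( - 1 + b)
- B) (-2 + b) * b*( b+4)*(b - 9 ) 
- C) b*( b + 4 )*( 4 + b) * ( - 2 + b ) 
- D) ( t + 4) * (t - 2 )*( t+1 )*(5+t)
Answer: C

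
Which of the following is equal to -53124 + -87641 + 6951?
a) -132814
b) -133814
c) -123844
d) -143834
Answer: b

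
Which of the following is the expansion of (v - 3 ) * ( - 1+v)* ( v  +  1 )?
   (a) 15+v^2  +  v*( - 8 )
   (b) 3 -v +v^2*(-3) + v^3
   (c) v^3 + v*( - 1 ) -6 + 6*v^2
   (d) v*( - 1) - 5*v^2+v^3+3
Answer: b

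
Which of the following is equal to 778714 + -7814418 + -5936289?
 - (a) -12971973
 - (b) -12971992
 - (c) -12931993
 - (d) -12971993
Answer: d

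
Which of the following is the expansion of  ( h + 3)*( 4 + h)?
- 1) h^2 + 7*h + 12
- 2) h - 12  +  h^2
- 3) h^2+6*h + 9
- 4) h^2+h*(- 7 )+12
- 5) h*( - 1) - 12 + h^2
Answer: 1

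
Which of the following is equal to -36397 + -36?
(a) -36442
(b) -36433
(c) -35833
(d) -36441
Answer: b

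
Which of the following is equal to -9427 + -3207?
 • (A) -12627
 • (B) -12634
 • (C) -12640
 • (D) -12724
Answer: B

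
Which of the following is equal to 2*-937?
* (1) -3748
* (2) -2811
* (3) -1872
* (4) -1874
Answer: 4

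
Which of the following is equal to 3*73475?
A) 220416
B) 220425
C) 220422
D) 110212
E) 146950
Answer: B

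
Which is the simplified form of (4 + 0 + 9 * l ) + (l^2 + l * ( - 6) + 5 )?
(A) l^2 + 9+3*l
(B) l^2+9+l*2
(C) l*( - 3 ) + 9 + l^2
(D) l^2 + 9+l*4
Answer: A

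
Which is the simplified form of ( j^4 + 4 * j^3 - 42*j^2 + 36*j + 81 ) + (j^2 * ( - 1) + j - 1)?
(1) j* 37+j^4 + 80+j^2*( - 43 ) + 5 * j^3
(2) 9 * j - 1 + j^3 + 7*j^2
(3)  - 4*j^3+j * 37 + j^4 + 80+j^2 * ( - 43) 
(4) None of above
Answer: 4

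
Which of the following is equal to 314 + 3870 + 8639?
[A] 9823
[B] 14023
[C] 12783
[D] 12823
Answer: D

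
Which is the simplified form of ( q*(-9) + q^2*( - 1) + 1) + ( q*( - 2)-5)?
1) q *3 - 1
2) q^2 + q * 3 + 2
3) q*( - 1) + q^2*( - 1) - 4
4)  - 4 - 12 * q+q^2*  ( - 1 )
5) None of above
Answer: 5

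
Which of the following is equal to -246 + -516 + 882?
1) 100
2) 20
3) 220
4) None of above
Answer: 4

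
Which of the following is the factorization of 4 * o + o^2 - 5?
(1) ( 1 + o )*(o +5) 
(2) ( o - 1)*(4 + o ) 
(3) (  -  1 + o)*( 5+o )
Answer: 3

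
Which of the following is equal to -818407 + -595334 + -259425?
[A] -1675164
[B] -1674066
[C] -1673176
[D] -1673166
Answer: D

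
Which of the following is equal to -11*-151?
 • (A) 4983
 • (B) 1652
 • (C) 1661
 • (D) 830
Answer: C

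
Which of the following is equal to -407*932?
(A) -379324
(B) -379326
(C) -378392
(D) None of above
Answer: A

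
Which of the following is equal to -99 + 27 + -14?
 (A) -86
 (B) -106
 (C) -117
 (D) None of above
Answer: A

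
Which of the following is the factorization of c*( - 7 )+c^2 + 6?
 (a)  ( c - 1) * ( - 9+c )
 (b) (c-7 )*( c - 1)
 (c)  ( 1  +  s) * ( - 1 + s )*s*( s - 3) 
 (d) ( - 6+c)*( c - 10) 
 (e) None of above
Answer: e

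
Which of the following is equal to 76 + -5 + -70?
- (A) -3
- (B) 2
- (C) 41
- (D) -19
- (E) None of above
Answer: E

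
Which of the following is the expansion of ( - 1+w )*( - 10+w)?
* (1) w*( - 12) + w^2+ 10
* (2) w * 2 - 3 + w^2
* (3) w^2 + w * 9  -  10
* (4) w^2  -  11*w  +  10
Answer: 4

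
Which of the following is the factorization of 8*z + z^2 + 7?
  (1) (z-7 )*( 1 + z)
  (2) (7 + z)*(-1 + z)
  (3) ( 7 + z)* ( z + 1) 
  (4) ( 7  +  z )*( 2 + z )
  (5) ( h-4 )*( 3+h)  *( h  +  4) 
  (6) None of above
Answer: 3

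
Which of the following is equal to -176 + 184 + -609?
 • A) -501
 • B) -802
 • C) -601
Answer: C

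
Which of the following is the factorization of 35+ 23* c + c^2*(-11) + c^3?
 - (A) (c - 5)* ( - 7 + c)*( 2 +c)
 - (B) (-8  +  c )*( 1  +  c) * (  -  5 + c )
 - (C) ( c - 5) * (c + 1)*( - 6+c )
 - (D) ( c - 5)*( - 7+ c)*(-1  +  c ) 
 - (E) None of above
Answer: E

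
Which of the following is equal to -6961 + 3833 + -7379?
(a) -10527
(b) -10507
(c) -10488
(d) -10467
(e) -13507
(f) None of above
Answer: b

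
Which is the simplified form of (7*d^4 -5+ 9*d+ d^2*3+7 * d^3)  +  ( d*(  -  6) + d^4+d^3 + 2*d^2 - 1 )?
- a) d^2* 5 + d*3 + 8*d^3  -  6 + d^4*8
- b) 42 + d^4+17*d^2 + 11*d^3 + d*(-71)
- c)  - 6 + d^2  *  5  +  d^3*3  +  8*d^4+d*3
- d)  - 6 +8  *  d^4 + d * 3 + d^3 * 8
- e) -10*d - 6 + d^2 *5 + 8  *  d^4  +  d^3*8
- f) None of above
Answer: a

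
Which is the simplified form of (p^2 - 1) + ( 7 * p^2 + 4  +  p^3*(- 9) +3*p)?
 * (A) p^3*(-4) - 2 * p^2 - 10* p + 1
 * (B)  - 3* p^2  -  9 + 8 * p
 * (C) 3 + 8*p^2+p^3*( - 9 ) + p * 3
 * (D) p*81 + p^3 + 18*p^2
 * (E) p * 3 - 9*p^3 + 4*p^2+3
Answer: C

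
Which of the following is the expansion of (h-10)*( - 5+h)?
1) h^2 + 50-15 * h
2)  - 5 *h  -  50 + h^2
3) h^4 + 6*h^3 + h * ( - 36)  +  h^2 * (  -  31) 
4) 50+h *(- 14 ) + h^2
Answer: 1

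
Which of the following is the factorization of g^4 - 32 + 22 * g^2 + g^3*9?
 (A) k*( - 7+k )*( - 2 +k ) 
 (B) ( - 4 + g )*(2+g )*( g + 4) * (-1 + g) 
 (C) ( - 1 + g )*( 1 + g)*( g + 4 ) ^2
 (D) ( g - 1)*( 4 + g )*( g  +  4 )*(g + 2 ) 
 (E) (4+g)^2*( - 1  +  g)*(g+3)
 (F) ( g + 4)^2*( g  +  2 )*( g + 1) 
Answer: D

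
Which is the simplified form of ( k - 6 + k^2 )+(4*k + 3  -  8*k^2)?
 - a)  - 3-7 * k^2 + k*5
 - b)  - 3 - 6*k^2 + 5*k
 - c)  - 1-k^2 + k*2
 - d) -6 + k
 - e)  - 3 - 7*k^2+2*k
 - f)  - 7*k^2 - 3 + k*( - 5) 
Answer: a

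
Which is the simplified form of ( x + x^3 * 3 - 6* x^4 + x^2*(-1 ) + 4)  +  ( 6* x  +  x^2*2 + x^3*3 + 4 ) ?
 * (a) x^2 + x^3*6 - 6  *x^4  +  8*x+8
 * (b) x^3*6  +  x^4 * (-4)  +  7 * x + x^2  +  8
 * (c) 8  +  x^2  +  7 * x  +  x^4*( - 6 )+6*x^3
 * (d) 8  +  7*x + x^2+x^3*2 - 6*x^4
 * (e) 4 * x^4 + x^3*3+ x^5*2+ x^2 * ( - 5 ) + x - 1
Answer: c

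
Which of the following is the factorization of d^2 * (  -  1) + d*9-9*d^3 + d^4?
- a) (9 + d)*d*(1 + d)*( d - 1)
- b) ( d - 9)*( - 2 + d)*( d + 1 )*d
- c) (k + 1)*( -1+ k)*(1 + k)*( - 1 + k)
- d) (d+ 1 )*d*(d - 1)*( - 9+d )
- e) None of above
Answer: d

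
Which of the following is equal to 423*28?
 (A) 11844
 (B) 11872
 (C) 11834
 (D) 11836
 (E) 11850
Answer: A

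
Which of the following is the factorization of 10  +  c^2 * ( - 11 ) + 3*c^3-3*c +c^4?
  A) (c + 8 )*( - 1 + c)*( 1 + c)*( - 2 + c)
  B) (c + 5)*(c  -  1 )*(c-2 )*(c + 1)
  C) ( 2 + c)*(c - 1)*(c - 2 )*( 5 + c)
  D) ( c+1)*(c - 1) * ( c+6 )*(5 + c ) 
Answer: B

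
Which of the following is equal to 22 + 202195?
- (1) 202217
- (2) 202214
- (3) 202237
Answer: 1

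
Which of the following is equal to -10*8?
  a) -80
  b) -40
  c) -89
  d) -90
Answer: a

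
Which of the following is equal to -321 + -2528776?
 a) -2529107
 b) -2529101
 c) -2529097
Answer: c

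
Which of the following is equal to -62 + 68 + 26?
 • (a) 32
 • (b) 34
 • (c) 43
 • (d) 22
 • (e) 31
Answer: a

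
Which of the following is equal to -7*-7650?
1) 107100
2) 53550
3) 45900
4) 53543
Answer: 2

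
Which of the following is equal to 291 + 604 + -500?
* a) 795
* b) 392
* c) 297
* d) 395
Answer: d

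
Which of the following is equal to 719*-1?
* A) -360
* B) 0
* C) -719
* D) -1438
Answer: C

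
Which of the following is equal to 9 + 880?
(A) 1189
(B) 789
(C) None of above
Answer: C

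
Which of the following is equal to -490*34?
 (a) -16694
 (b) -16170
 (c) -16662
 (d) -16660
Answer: d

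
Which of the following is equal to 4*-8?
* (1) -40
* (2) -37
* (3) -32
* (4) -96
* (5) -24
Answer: 3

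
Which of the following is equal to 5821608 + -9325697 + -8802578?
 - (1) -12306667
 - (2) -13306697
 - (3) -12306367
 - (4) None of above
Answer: 1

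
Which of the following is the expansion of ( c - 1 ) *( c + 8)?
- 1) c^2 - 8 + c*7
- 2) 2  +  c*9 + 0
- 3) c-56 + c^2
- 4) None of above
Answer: 1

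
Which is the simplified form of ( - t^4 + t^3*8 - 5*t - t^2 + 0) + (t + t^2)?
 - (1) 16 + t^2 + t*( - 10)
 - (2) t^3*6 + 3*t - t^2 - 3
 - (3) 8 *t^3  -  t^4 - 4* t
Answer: 3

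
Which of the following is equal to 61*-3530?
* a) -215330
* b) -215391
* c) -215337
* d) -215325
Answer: a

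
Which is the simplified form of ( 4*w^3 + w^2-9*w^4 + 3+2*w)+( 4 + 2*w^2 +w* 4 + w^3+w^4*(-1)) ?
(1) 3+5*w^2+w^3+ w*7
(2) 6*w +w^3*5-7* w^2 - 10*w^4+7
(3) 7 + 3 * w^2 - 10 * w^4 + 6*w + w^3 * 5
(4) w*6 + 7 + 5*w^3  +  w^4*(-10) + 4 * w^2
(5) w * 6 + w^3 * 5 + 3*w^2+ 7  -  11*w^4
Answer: 3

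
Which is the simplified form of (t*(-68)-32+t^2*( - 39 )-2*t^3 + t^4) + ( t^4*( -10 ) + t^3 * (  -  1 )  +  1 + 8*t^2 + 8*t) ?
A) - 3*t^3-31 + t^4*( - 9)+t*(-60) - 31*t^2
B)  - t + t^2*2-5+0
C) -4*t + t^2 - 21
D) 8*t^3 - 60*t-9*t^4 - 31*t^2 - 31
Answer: A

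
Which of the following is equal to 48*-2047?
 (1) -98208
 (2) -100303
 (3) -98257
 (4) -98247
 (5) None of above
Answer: 5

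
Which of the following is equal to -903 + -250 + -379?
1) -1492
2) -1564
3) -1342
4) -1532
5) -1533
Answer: 4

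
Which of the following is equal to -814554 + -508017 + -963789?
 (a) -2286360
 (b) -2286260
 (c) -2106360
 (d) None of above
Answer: a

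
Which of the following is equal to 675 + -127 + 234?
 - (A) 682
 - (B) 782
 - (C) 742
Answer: B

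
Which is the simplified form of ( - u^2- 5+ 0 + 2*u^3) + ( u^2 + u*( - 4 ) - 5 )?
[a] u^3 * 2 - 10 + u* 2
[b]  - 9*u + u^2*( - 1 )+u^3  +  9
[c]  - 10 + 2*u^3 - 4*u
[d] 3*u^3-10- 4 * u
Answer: c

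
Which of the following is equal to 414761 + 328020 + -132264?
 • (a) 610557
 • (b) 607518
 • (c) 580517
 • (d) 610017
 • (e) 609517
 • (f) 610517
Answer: f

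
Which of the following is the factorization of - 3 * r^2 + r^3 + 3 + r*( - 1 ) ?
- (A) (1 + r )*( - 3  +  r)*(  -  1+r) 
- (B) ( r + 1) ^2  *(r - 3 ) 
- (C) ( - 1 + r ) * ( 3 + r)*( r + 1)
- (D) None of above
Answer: A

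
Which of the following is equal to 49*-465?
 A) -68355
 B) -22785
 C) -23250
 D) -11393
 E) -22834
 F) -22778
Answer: B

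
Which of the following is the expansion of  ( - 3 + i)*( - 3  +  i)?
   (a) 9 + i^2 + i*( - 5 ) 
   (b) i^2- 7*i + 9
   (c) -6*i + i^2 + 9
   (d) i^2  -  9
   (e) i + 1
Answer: c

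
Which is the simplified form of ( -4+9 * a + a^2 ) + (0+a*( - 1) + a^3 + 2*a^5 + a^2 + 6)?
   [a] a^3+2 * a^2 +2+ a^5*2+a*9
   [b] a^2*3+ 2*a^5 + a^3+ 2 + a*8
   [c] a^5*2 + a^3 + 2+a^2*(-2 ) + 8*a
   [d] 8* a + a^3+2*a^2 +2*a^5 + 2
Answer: d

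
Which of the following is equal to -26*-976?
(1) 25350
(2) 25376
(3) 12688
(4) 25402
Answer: 2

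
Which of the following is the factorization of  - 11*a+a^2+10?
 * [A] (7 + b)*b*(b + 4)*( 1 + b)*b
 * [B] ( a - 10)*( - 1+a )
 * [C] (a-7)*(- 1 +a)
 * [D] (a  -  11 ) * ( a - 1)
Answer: B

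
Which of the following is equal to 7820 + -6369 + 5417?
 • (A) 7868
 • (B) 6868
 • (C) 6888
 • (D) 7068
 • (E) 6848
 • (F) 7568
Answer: B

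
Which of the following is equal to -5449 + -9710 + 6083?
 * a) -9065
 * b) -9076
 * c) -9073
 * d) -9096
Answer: b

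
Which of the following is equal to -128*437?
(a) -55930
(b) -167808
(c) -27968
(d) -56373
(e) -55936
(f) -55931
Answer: e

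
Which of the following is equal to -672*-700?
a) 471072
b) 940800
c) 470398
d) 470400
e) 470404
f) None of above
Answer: d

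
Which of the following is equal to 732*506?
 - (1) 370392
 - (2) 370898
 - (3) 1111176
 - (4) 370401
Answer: 1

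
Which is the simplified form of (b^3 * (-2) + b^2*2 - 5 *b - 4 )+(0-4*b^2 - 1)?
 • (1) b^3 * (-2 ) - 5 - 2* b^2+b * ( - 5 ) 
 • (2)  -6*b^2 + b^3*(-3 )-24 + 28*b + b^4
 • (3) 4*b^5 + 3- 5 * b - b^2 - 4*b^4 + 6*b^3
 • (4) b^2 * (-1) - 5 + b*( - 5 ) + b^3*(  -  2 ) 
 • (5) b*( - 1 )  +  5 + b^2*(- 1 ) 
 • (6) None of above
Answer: 1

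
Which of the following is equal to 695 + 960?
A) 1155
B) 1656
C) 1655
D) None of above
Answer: C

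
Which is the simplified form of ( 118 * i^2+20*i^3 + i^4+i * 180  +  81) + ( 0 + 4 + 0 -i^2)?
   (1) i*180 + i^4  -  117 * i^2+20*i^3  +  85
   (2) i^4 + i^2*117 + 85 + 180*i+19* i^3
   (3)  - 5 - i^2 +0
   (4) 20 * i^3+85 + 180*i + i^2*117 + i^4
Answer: 4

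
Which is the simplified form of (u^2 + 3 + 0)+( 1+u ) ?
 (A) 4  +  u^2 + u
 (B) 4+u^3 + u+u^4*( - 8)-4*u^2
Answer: A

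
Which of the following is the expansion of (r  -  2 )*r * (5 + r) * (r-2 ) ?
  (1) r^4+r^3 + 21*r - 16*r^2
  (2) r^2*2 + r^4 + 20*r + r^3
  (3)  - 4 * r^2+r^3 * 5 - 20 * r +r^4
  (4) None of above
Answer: 4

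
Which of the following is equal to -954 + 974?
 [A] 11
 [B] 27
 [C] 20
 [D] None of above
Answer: C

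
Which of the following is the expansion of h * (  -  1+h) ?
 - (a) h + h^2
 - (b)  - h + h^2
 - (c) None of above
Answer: b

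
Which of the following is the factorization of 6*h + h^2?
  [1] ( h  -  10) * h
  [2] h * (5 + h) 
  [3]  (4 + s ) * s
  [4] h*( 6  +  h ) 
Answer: 4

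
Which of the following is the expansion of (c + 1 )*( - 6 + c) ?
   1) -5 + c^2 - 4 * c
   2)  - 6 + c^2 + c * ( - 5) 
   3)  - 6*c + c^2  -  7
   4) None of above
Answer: 2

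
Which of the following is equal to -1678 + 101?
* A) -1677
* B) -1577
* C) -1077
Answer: B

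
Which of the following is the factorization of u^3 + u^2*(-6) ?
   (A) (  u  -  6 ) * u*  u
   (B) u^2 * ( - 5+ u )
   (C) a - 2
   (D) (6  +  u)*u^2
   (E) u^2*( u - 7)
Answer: A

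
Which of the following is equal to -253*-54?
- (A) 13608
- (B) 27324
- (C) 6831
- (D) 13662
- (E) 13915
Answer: D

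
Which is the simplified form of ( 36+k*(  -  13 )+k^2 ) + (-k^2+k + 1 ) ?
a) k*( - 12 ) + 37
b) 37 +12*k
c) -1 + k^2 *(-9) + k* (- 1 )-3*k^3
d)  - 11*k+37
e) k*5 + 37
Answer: a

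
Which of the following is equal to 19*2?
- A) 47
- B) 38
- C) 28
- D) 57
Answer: B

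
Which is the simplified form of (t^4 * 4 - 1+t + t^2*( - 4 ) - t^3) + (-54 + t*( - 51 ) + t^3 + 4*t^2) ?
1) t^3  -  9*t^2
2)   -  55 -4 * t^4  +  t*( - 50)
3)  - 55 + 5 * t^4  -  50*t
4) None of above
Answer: 4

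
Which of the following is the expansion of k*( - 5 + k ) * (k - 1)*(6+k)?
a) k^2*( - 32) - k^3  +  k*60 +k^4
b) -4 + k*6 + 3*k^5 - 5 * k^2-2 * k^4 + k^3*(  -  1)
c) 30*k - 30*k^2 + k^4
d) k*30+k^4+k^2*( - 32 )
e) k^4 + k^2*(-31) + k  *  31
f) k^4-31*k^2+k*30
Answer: f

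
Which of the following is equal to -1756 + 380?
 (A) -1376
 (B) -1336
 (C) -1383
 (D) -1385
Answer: A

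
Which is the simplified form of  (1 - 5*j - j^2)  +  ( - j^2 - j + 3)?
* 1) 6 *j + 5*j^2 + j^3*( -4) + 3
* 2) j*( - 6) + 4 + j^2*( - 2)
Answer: 2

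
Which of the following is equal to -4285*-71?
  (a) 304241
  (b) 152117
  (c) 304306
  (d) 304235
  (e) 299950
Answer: d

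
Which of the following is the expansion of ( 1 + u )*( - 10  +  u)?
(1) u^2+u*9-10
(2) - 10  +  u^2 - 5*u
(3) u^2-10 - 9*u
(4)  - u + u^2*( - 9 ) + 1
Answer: 3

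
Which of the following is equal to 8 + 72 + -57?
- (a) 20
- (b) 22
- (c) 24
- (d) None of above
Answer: d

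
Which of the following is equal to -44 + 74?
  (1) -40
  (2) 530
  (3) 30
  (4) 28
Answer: 3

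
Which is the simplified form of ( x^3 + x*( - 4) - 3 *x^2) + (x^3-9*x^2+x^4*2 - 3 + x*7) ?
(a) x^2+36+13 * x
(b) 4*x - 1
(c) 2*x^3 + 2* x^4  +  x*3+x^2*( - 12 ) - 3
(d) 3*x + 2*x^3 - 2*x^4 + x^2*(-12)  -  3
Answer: c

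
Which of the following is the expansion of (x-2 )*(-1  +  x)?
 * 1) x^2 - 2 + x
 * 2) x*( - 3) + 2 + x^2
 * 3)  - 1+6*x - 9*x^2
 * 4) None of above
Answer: 2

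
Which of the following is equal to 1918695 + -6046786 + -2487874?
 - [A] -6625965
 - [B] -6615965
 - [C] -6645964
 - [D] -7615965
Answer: B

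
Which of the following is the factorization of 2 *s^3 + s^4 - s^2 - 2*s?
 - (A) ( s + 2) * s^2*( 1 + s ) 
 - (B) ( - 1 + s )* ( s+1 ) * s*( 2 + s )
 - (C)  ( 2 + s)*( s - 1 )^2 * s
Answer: B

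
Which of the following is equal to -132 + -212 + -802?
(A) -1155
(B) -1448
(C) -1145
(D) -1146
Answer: D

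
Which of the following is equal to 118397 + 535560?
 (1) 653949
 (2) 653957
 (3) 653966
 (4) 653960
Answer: 2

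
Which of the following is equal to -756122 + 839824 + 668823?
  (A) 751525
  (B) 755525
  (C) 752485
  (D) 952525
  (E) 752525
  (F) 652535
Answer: E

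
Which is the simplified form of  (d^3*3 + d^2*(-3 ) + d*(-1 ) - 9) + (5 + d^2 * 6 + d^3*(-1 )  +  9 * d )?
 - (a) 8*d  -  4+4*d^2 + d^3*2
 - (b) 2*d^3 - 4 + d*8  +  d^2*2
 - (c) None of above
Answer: c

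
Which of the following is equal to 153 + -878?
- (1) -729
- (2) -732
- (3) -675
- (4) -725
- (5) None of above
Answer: 4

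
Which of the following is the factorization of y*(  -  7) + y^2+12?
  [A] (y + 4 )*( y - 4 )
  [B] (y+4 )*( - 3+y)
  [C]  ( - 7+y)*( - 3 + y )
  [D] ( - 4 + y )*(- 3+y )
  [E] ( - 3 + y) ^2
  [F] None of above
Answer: D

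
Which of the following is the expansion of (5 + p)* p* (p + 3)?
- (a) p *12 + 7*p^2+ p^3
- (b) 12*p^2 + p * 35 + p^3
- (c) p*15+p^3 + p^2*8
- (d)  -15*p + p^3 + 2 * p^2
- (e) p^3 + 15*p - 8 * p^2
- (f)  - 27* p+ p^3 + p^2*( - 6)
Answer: c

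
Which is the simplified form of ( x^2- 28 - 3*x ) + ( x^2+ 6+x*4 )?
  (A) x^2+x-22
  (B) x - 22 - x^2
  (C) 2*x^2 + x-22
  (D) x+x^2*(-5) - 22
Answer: C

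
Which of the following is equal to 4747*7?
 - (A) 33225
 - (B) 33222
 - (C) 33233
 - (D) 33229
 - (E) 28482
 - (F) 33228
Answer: D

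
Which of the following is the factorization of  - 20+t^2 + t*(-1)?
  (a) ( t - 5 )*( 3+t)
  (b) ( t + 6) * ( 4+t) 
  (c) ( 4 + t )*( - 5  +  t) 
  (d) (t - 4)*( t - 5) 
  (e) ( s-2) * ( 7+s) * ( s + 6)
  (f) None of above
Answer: c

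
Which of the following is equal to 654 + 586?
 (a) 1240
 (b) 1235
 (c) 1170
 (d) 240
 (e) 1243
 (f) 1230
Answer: a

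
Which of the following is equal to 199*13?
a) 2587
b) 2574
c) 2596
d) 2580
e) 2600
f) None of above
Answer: a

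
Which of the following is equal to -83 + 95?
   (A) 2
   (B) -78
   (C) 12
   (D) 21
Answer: C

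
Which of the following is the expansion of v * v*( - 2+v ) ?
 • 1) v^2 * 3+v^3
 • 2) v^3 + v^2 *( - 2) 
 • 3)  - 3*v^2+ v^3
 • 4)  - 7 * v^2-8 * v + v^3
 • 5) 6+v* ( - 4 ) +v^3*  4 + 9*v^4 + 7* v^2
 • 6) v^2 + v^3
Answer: 2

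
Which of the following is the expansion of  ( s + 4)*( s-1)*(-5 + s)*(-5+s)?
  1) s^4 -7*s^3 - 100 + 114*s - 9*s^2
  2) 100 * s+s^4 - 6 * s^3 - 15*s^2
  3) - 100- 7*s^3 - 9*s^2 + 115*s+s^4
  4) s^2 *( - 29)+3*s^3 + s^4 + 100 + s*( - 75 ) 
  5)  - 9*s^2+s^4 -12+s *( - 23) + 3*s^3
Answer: 3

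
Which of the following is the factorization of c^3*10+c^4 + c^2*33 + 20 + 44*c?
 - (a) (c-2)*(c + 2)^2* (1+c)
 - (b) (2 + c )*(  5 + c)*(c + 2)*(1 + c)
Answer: b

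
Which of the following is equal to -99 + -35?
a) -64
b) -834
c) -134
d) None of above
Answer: c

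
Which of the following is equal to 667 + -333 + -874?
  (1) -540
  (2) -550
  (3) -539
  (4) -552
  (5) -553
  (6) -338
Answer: 1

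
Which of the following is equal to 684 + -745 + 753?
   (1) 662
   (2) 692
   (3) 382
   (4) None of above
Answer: 2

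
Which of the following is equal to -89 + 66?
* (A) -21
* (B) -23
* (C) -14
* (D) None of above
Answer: B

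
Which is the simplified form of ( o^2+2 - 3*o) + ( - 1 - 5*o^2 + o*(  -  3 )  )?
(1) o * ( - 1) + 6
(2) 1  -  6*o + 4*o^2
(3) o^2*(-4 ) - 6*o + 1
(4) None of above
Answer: 3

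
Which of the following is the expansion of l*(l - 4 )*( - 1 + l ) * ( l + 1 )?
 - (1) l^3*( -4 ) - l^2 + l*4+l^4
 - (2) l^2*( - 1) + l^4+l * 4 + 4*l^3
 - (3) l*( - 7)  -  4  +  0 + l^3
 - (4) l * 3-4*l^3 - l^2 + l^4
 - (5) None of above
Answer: 1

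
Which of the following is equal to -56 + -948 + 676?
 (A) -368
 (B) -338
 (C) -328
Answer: C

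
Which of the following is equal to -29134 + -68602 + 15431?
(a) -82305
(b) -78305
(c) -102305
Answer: a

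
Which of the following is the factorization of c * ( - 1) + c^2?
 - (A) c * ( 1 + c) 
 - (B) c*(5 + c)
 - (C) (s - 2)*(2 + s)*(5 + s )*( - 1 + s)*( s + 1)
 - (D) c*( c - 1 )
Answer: D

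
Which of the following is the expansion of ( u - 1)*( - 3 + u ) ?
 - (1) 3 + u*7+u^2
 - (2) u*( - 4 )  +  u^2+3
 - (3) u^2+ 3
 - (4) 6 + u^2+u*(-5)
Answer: 2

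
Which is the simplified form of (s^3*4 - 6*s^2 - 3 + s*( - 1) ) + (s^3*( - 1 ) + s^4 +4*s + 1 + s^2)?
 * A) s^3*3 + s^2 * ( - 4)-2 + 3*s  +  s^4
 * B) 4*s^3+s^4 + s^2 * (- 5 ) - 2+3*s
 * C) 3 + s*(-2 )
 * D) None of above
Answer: D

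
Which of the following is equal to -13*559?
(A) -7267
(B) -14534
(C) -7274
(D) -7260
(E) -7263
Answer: A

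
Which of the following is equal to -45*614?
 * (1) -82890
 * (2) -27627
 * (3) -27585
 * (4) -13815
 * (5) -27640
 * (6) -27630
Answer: 6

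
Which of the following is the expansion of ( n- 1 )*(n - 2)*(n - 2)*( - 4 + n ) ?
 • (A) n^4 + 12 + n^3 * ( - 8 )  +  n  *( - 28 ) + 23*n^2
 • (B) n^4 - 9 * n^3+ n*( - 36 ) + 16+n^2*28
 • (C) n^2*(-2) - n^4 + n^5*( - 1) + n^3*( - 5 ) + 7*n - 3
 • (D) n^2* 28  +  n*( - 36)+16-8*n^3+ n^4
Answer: B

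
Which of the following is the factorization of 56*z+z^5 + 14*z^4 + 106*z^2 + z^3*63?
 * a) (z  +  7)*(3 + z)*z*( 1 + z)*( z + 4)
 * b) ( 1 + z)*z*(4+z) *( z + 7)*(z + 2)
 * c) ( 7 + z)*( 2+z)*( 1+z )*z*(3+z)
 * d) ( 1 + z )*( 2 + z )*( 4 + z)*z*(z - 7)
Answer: b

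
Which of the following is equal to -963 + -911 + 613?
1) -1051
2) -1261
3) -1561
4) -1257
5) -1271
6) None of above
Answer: 2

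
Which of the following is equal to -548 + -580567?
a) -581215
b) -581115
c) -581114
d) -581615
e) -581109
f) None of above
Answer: b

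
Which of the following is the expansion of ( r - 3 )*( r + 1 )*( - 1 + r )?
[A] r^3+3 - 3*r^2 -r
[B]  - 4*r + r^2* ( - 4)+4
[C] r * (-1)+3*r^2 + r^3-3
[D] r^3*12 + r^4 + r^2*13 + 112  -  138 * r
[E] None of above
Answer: A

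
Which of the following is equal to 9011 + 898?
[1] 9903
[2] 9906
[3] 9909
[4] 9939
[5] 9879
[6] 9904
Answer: 3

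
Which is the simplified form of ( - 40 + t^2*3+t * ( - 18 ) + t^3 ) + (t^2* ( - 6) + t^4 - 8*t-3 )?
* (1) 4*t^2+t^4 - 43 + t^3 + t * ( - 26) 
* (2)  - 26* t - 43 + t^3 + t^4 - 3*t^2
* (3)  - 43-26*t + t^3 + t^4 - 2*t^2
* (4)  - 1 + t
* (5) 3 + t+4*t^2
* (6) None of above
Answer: 2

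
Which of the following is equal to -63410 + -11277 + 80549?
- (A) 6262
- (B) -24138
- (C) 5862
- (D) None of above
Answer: C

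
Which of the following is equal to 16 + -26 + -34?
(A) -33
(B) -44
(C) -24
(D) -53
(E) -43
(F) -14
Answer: B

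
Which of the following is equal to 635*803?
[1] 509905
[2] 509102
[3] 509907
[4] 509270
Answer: 1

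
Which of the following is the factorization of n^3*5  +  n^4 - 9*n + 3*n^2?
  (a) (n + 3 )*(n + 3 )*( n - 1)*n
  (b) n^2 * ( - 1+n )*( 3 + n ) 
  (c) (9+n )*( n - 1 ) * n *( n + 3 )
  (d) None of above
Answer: a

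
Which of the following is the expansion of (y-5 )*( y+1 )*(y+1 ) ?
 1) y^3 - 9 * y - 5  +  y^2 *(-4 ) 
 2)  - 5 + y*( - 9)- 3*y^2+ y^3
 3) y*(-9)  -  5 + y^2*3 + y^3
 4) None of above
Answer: 2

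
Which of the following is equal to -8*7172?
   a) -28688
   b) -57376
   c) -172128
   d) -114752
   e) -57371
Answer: b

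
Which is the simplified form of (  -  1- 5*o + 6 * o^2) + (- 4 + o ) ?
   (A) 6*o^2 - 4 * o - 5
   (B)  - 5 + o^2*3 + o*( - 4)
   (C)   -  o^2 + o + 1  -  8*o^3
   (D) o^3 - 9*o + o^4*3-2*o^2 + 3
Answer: A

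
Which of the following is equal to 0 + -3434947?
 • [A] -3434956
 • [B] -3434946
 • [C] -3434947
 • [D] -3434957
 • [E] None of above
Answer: C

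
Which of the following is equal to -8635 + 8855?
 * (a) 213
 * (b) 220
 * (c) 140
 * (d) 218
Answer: b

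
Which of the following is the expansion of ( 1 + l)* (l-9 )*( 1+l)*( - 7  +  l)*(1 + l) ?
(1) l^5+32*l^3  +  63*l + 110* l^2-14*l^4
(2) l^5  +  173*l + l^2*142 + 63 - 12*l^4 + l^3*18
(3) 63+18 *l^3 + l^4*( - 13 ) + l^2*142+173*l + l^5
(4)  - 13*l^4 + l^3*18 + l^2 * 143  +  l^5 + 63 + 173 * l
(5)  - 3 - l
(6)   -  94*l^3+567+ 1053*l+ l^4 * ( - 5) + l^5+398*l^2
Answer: 3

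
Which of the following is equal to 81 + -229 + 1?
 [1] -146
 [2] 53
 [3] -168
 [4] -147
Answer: 4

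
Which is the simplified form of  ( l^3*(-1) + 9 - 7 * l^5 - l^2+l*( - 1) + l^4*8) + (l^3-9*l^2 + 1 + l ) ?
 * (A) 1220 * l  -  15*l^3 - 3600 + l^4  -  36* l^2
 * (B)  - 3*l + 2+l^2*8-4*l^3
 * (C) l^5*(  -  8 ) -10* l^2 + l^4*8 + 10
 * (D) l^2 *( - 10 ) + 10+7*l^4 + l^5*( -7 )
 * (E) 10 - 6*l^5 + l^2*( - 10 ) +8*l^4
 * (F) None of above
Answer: F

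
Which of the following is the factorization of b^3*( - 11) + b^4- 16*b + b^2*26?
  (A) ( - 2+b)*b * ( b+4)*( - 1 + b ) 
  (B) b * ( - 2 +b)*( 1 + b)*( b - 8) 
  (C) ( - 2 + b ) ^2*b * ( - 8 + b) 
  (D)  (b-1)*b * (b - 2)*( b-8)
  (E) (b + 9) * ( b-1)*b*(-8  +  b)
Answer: D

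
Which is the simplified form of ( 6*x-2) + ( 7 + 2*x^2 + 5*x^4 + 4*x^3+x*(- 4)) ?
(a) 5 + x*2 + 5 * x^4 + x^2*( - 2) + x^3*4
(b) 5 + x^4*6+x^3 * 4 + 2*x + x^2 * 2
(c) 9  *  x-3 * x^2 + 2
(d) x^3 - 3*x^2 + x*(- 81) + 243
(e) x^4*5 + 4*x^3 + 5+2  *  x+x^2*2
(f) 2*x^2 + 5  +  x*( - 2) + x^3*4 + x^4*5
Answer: e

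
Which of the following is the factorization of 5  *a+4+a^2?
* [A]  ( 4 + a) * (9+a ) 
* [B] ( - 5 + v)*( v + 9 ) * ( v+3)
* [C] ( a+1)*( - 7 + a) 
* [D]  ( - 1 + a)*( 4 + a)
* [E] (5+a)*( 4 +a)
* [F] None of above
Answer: F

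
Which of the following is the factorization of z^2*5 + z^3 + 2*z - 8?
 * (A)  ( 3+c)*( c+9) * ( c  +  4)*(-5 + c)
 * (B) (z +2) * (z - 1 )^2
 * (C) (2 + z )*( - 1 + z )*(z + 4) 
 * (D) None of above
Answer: C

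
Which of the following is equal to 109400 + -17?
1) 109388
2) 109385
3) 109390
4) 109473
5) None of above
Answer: 5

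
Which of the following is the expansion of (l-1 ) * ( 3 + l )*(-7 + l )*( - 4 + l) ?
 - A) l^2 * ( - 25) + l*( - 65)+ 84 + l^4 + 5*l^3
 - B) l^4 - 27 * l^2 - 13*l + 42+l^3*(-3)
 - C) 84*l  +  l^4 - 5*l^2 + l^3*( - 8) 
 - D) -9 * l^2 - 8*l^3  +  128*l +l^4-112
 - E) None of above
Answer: E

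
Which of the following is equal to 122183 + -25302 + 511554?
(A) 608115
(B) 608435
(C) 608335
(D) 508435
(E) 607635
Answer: B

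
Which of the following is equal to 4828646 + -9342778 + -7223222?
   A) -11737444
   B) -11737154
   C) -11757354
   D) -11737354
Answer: D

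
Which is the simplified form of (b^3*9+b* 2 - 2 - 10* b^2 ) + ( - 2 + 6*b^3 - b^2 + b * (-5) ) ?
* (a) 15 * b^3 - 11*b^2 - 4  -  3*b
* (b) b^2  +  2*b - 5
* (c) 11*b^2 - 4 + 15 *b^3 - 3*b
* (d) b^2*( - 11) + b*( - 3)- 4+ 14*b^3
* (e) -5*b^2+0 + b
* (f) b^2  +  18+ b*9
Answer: a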